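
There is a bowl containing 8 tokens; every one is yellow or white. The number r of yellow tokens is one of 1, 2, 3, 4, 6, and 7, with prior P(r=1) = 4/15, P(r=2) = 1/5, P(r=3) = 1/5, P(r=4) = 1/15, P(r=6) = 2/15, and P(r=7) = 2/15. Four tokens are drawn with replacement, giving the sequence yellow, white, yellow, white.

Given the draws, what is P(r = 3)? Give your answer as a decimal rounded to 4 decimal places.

Under each hypothesis, the probability of the observed sequence is: P(data | r = 1) = (1/8)(7/8)(1/8)(7/8) = 0.011963; P(data | r = 2) = (2/8)(6/8)(2/8)(6/8) = 0.035156; P(data | r = 3) = (3/8)(5/8)(3/8)(5/8) = 0.054932; P(data | r = 4) = (4/8)(4/8)(4/8)(4/8) = 0.0625; P(data | r = 6) = (6/8)(2/8)(6/8)(2/8) = 0.035156; P(data | r = 7) = (7/8)(1/8)(7/8)(1/8) = 0.011963.
Weighting by the prior gives 4/15 · 0.011963 = 0.0031901, 1/5 · 0.035156 = 0.0070313, 1/5 · 0.054932 = 0.010986, 1/15 · 0.0625 = 0.0041667, 2/15 · 0.035156 = 0.0046875, 2/15 · 0.011963 = 0.0015951; summing to 0.031657.
Therefore the posterior P(r = 3 | data) = (0.010986) / (0.031657) = 0.34704.

0.3470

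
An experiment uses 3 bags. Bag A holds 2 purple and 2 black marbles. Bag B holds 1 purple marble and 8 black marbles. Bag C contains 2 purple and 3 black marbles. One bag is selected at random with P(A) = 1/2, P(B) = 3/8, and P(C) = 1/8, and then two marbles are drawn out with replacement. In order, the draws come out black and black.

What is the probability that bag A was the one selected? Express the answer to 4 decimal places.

0.2681

Under each hypothesis, the probability of the observed sequence is: P(data | bag A) = (2/4)(2/4) = 0.25; P(data | bag B) = (8/9)(8/9) = 0.79012; P(data | bag C) = (3/5)(3/5) = 0.36.
The prior-weighted likelihoods are 1/2 · 0.25 = 0.125, 3/8 · 0.79012 = 0.2963, 1/8 · 0.36 = 0.045; with total 0.4663.
Therefore the posterior P(bag A | data) = (0.125) / (0.4663) = 0.26807.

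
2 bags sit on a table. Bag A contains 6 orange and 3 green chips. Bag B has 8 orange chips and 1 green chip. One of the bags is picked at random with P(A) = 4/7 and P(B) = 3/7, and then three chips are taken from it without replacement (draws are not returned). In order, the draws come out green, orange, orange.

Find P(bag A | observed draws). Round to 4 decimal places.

Under each hypothesis, the probability of the observed sequence is: P(data | bag A) = (3/9)(6/8)(5/7) = 5/28; P(data | bag B) = (1/9)(8/8)(7/7) = 1/9.
The prior-weighted likelihoods are 4/7 · 5/28 = 5/49, 3/7 · 1/9 = 1/21; summing to 22/147.
Therefore the posterior P(bag A | data) = (5/49) / (22/147) = 15/22.

0.6818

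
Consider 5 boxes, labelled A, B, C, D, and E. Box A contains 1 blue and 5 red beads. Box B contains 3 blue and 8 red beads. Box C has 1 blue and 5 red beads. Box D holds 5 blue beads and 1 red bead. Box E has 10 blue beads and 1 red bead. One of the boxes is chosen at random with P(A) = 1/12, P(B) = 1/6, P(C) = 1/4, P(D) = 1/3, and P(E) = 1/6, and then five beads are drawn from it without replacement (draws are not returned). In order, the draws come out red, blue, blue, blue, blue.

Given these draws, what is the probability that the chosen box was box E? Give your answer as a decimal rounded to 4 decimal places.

0.2143

Compute the likelihood of the observed sequence for each case: P(data | box A) = (5/6)(1/5)(0/4) = 0; P(data | box B) = (8/11)(3/10)(2/9)(1/8)(0/7) = 0; P(data | box C) = (5/6)(1/5)(0/4) = 0; P(data | box D) = (1/6)(5/5)(4/4)(3/3)(2/2) = 1/6; P(data | box E) = (1/11)(10/10)(9/9)(8/8)(7/7) = 1/11.
The prior-weighted likelihoods are 1/12 · 0 = 0, 1/6 · 0 = 0, 1/4 · 0 = 0, 1/3 · 1/6 = 1/18, 1/6 · 1/11 = 1/66; summing to 7/99.
Therefore the posterior P(box E | data) = (1/66) / (7/99) = 3/14.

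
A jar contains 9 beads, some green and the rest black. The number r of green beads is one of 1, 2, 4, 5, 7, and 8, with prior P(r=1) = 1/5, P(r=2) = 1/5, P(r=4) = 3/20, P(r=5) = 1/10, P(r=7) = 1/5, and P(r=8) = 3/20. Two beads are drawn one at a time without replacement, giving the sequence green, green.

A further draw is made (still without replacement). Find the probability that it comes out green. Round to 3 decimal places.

0.694

For each hypothesis, P(data | H) works out to: P(data | r = 1) = (1/9)(0/8) = 0; P(data | r = 2) = (2/9)(1/8) = 1/36; P(data | r = 4) = (4/9)(3/8) = 1/6; P(data | r = 5) = (5/9)(4/8) = 5/18; P(data | r = 7) = (7/9)(6/8) = 7/12; P(data | r = 8) = (8/9)(7/8) = 7/9.
The prior-weighted likelihoods are 1/5 · 0 = 0, 1/5 · 1/36 = 1/180, 3/20 · 1/6 = 1/40, 1/10 · 5/18 = 1/36, 1/5 · 7/12 = 7/60, 3/20 · 7/9 = 7/60; these sum to 7/24.
Normalising, the posterior is P(r = 1 | data) = 0, P(r = 2 | data) = 2/105, P(r = 4 | data) = 3/35, P(r = 5 | data) = 2/21, P(r = 7 | data) = 2/5, P(r = 8 | data) = 2/5.
So P(green next | data) = Σ P(green next | H) P(H | data) = (0)(2/105) + (2/7)(3/35) + (3/7)(2/21) + (5/7)(2/5) + (6/7)(2/5) = 34/49.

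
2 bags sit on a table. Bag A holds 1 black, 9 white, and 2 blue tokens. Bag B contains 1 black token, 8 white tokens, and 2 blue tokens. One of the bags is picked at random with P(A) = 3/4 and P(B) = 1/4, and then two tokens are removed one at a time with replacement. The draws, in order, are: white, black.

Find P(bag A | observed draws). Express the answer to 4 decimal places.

The likelihood of the observed sequence under each hypothesis: P(data | bag A) = (9/12)(1/12) = 0.0625; P(data | bag B) = (8/11)(1/11) = 0.066116.
Multiplying each by its prior: 3/4 · 0.0625 = 0.046875, 1/4 · 0.066116 = 0.016529; with total 0.063404.
By Bayes' rule, P(bag A | data) = (0.046875) / (0.063404) = 0.73931.

0.7393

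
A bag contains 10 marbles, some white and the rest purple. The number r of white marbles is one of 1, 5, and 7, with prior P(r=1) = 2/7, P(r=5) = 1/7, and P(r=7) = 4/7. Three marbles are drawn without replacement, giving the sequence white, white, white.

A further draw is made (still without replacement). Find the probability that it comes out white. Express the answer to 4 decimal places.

0.5524

Compute the likelihood of the observed sequence for each case: P(data | r = 1) = (1/10)(0/9) = 0; P(data | r = 5) = (5/10)(4/9)(3/8) = 1/12; P(data | r = 7) = (7/10)(6/9)(5/8) = 7/24.
Weighting by the prior gives 2/7 · 0 = 0, 1/7 · 1/12 = 1/84, 4/7 · 7/24 = 1/6; summing to 5/28.
Normalising, the posterior is P(r = 1 | data) = 0, P(r = 5 | data) = 1/15, P(r = 7 | data) = 14/15.
Averaging over the posterior, P(white next | data) = (2/7)(1/15) + (4/7)(14/15) = 58/105.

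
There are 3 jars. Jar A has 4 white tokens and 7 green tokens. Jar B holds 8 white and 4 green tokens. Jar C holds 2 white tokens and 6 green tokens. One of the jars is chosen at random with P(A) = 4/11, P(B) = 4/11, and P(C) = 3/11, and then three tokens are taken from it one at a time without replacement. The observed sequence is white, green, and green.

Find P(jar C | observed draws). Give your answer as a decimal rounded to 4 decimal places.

Compute the likelihood of the observed sequence for each case: P(data | jar A) = (4/11)(7/10)(6/9) = 0.1697; P(data | jar B) = (8/12)(4/11)(3/10) = 0.072727; P(data | jar C) = (2/8)(6/7)(5/6) = 0.17857.
Multiplying each by its prior: 4/11 · 0.1697 = 0.061708, 4/11 · 0.072727 = 0.026446, 3/11 · 0.17857 = 0.048701; summing to 0.13686.
By Bayes' rule, P(jar C | data) = (0.048701) / (0.13686) = 0.35586.

0.3559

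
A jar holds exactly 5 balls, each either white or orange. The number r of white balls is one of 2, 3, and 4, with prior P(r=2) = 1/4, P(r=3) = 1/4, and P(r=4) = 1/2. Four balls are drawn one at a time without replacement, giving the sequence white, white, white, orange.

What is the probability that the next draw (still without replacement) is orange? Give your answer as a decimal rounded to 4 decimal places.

0.2000

The likelihood of the observed sequence under each hypothesis: P(data | r = 2) = (2/5)(1/4)(0/3) = 0; P(data | r = 3) = (3/5)(2/4)(1/3)(2/2) = 1/10; P(data | r = 4) = (4/5)(3/4)(2/3)(1/2) = 1/5.
Weighting by the prior gives 1/4 · 0 = 0, 1/4 · 1/10 = 1/40, 1/2 · 1/5 = 1/10; with total 1/8.
The posterior is then P(r = 2 | data) = 0, P(r = 3 | data) = 1/5, P(r = 4 | data) = 4/5.
Averaging over the posterior, P(orange next | data) = (1)(1/5) + (0)(4/5) = 1/5.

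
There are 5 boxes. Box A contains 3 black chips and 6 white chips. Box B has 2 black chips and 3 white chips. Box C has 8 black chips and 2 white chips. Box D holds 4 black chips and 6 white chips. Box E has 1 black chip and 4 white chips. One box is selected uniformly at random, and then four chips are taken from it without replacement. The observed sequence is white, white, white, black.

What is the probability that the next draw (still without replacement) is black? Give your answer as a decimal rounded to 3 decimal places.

0.380

The likelihood of the observed sequence under each hypothesis: P(data | box A) = (6/9)(5/8)(4/7)(3/6) = 5/42; P(data | box B) = (3/5)(2/4)(1/3)(2/2) = 1/10; P(data | box C) = (2/10)(1/9)(0/8) = 0; P(data | box D) = (6/10)(5/9)(4/8)(4/7) = 2/21; P(data | box E) = (4/5)(3/4)(2/3)(1/2) = 1/5.
The prior-weighted likelihoods are 1/5 · 5/42 = 1/42, 1/5 · 1/10 = 1/50, 1/5 · 0 = 0, 1/5 · 2/21 = 2/105, 1/5 · 1/5 = 1/25; summing to 18/175.
The posterior is then P(box A | data) = 25/108, P(box B | data) = 7/36, P(box C | data) = 0, P(box D | data) = 5/27, P(box E | data) = 7/18.
The predictive probability is P(black next | data) = (2/5)(25/108) + (1)(7/36) + (1/2)(5/27) + (0)(7/18) = 41/108.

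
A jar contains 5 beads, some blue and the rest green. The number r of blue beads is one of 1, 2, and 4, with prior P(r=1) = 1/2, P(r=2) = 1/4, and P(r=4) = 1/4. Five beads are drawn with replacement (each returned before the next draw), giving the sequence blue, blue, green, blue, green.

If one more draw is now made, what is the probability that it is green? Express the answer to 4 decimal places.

For each hypothesis, P(data | H) works out to: P(data | r = 1) = (1/5)(1/5)(4/5)(1/5)(4/5) = 0.00512; P(data | r = 2) = (2/5)(2/5)(3/5)(2/5)(3/5) = 0.02304; P(data | r = 4) = (4/5)(4/5)(1/5)(4/5)(1/5) = 0.02048.
The prior-weighted likelihoods are 1/2 · 0.00512 = 0.00256, 1/4 · 0.02304 = 0.00576, 1/4 · 0.02048 = 0.00512; summing to 0.01344.
The posterior is then P(r = 1 | data) = 0.19048, P(r = 2 | data) = 0.42857, P(r = 4 | data) = 0.38095.
Averaging over the posterior, P(green next | data) = (4/5)(0.19048) + (3/5)(0.42857) + (1/5)(0.38095) = 0.48571.

0.4857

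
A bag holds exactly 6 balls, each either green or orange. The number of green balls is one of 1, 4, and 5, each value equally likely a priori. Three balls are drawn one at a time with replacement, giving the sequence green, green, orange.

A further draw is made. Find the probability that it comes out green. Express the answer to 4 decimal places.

Under each hypothesis, the probability of the observed sequence is: P(data | r = 1) = (1/6)(1/6)(5/6) = 5/216; P(data | r = 4) = (4/6)(4/6)(2/6) = 4/27; P(data | r = 5) = (5/6)(5/6)(1/6) = 25/216.
Multiplying each by its prior: 1/3 · 5/216 = 5/648, 1/3 · 4/27 = 4/81, 1/3 · 25/216 = 25/648; with total 31/324.
Normalising, the posterior is P(r = 1 | data) = 5/62, P(r = 4 | data) = 16/31, P(r = 5 | data) = 25/62.
So P(green next | data) = Σ P(green next | H) P(H | data) = (1/6)(5/62) + (2/3)(16/31) + (5/6)(25/62) = 43/62.

0.6935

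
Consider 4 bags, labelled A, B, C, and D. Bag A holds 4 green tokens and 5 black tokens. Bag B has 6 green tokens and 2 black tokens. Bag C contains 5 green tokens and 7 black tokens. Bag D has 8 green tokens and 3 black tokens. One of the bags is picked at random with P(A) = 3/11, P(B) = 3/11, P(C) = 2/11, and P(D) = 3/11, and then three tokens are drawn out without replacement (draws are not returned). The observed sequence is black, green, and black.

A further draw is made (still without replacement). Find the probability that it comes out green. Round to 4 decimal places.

0.5864

Under each hypothesis, the probability of the observed sequence is: P(data | bag A) = (5/9)(4/8)(4/7) = 0.15873; P(data | bag B) = (2/8)(6/7)(1/6) = 0.035714; P(data | bag C) = (7/12)(5/11)(6/10) = 0.15909; P(data | bag D) = (3/11)(8/10)(2/9) = 0.048485.
The prior-weighted likelihoods are 3/11 · 0.15873 = 0.04329, 3/11 · 0.035714 = 0.0097403, 2/11 · 0.15909 = 0.028926, 3/11 · 0.048485 = 0.013223; these sum to 0.095179.
Normalising, the posterior is P(bag A | data) = 0.45483, P(bag B | data) = 0.10234, P(bag C | data) = 0.30391, P(bag D | data) = 0.13893.
Averaging over the posterior, P(green next | data) = (1/2)(0.45483) + (1)(0.10234) + (4/9)(0.30391) + (7/8)(0.13893) = 0.58638.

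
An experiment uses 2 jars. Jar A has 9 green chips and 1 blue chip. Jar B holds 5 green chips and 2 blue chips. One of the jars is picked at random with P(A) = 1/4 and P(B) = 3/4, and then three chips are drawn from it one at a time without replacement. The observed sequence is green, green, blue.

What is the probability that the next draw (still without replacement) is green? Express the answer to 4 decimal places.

Under each hypothesis, the probability of the observed sequence is: P(data | jar A) = (9/10)(8/9)(1/8) = 1/10; P(data | jar B) = (5/7)(4/6)(2/5) = 4/21.
Weighting by the prior gives 1/4 · 1/10 = 1/40, 3/4 · 4/21 = 1/7; these sum to 47/280.
Normalising, the posterior is P(jar A | data) = 7/47, P(jar B | data) = 40/47.
Averaging over the posterior, P(green next | data) = (1)(7/47) + (3/4)(40/47) = 37/47.

0.7872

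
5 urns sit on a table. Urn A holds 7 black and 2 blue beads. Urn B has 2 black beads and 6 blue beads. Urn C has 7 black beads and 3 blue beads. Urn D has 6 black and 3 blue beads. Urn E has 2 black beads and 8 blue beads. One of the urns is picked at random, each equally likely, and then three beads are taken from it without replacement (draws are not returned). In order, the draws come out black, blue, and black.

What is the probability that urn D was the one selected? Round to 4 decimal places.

Compute the likelihood of the observed sequence for each case: P(data | urn A) = (7/9)(2/8)(6/7) = 0.16667; P(data | urn B) = (2/8)(6/7)(1/6) = 0.035714; P(data | urn C) = (7/10)(3/9)(6/8) = 0.175; P(data | urn D) = (6/9)(3/8)(5/7) = 0.17857; P(data | urn E) = (2/10)(8/9)(1/8) = 0.022222.
Multiplying each by its prior: 1/5 · 0.16667 = 0.033333, 1/5 · 0.035714 = 0.0071429, 1/5 · 0.175 = 0.035, 1/5 · 0.17857 = 0.035714, 1/5 · 0.022222 = 0.0044444; these sum to 0.11563.
Therefore the posterior P(urn D | data) = (0.035714) / (0.11563) = 0.30885.

0.3089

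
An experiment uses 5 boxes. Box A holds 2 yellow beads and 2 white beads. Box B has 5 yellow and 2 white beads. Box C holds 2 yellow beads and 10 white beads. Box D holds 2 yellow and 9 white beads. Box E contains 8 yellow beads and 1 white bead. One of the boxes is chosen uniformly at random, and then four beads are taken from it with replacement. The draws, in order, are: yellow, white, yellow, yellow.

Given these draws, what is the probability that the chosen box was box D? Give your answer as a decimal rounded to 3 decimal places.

The likelihood of the observed sequence under each hypothesis: P(data | box A) = (2/4)(2/4)(2/4)(2/4) = 0.0625; P(data | box B) = (5/7)(2/7)(5/7)(5/7) = 0.10412; P(data | box C) = (2/12)(10/12)(2/12)(2/12) = 0.003858; P(data | box D) = (2/11)(9/11)(2/11)(2/11) = 0.0049177; P(data | box E) = (8/9)(1/9)(8/9)(8/9) = 0.078037.
Weighting by the prior gives 1/5 · 0.0625 = 0.0125, 1/5 · 0.10412 = 0.020825, 1/5 · 0.003858 = 0.0007716, 1/5 · 0.0049177 = 0.00098354, 1/5 · 0.078037 = 0.015607; these sum to 0.050687.
Hence P(box D | data) = (0.00098354) / (0.050687) = 0.019404.

0.019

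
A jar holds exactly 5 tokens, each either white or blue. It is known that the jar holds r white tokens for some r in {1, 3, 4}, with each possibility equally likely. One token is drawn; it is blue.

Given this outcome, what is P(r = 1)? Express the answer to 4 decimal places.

Under each hypothesis, the probability of this draw is: P(data | r = 1) = (4/5) = 4/5; P(data | r = 3) = (2/5) = 2/5; P(data | r = 4) = (1/5) = 1/5.
The prior-weighted likelihoods are 1/3 · 4/5 = 4/15, 1/3 · 2/5 = 2/15, 1/3 · 1/5 = 1/15; these sum to 7/15.
Hence P(r = 1 | data) = (4/15) / (7/15) = 4/7.

0.5714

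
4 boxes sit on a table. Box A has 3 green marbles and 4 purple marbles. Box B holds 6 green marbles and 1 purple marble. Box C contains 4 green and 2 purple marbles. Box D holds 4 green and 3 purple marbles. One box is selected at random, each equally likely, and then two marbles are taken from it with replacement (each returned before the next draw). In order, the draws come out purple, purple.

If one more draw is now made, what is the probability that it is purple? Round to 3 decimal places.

The likelihood of the observed sequence under each hypothesis: P(data | box A) = (4/7)(4/7) = 0.32653; P(data | box B) = (1/7)(1/7) = 0.020408; P(data | box C) = (2/6)(2/6) = 0.11111; P(data | box D) = (3/7)(3/7) = 0.18367.
Weighting by the prior gives 1/4 · 0.32653 = 0.081633, 1/4 · 0.020408 = 0.005102, 1/4 · 0.11111 = 0.027778, 1/4 · 0.18367 = 0.045918; with total 0.16043.
The posterior is then P(box A | data) = 0.50883, P(box B | data) = 0.031802, P(box C | data) = 0.17314, P(box D | data) = 0.28622.
The predictive probability is P(purple next | data) = (4/7)(0.50883) + (1/7)(0.031802) + (1/3)(0.17314) + (3/7)(0.28622) = 0.47569.

0.476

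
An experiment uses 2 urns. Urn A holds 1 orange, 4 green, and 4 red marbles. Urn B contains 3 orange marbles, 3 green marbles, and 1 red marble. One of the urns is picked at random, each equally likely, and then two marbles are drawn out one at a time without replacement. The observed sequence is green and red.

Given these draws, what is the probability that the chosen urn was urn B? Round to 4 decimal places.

For each hypothesis, P(data | H) works out to: P(data | urn A) = (4/9)(4/8) = 2/9; P(data | urn B) = (3/7)(1/6) = 1/14.
The prior-weighted likelihoods are 1/2 · 2/9 = 1/9, 1/2 · 1/14 = 1/28; these sum to 37/252.
Hence P(urn B | data) = (1/28) / (37/252) = 9/37.

0.2432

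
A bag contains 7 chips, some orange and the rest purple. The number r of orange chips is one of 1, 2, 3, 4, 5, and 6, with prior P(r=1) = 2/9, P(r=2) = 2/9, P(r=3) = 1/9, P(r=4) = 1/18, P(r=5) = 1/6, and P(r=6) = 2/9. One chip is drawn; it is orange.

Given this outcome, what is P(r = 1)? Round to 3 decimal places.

Under each hypothesis, the probability of this draw is: P(data | r = 1) = (1/7) = 1/7; P(data | r = 2) = (2/7) = 2/7; P(data | r = 3) = (3/7) = 3/7; P(data | r = 4) = (4/7) = 4/7; P(data | r = 5) = (5/7) = 5/7; P(data | r = 6) = (6/7) = 6/7.
The prior-weighted likelihoods are 2/9 · 1/7 = 2/63, 2/9 · 2/7 = 4/63, 1/9 · 3/7 = 1/21, 1/18 · 4/7 = 2/63, 1/6 · 5/7 = 5/42, 2/9 · 6/7 = 4/21; with total 61/126.
By Bayes' rule, P(r = 1 | data) = (2/63) / (61/126) = 4/61.

0.066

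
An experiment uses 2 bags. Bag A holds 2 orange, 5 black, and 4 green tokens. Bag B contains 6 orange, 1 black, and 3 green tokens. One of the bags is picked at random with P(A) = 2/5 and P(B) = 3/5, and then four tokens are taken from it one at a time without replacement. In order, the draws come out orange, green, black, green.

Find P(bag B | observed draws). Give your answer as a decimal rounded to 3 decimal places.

Compute the likelihood of the observed sequence for each case: P(data | bag A) = (2/11)(4/10)(5/9)(3/8) = 0.015152; P(data | bag B) = (6/10)(3/9)(1/8)(2/7) = 0.0071429.
The prior-weighted likelihoods are 2/5 · 0.015152 = 0.0060606, 3/5 · 0.0071429 = 0.0042857; these sum to 0.010346.
Hence P(bag B | data) = (0.0042857) / (0.010346) = 0.41423.

0.414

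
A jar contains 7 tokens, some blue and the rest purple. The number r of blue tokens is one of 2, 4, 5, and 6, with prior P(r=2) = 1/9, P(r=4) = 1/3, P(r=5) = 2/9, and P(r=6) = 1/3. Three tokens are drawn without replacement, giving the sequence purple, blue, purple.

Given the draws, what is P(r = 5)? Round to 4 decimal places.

0.1515

For each hypothesis, P(data | H) works out to: P(data | r = 2) = (5/7)(2/6)(4/5) = 4/21; P(data | r = 4) = (3/7)(4/6)(2/5) = 4/35; P(data | r = 5) = (2/7)(5/6)(1/5) = 1/21; P(data | r = 6) = (1/7)(6/6)(0/5) = 0.
The prior-weighted likelihoods are 1/9 · 4/21 = 4/189, 1/3 · 4/35 = 4/105, 2/9 · 1/21 = 2/189, 1/3 · 0 = 0; these sum to 22/315.
Therefore the posterior P(r = 5 | data) = (2/189) / (22/315) = 5/33.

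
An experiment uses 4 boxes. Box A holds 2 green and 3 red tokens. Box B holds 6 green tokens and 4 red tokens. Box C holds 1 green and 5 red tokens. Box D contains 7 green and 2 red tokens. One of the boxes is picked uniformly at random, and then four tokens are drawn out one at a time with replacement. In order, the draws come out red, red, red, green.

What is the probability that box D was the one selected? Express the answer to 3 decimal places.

Under each hypothesis, the probability of the observed sequence is: P(data | box A) = (3/5)(3/5)(3/5)(2/5) = 0.0864; P(data | box B) = (4/10)(4/10)(4/10)(6/10) = 0.0384; P(data | box C) = (5/6)(5/6)(5/6)(1/6) = 0.096451; P(data | box D) = (2/9)(2/9)(2/9)(7/9) = 0.0085353.
Weighting by the prior gives 1/4 · 0.0864 = 0.0216, 1/4 · 0.0384 = 0.0096, 1/4 · 0.096451 = 0.024113, 1/4 · 0.0085353 = 0.0021338; with total 0.057446.
By Bayes' rule, P(box D | data) = (0.0021338) / (0.057446) = 0.037145.

0.037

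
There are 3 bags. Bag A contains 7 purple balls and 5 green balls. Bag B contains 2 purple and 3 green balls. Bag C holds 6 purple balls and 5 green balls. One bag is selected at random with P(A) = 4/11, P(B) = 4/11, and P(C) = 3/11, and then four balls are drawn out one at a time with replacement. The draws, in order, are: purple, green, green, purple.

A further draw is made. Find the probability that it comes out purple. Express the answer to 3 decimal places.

The likelihood of the observed sequence under each hypothesis: P(data | bag A) = (7/12)(5/12)(5/12)(7/12) = 0.059076; P(data | bag B) = (2/5)(3/5)(3/5)(2/5) = 0.0576; P(data | bag C) = (6/11)(5/11)(5/11)(6/11) = 0.061471.
The prior-weighted likelihoods are 4/11 · 0.059076 = 0.021482, 4/11 · 0.0576 = 0.020945, 3/11 · 0.061471 = 0.016765; summing to 0.059193.
Dividing through by the total gives posterior P(bag A | data) = 0.36292, P(bag B | data) = 0.35385, P(bag C | data) = 0.28323.
Averaging over the posterior, P(purple next | data) = (7/12)(0.36292) + (2/5)(0.35385) + (6/11)(0.28323) = 0.50773.

0.508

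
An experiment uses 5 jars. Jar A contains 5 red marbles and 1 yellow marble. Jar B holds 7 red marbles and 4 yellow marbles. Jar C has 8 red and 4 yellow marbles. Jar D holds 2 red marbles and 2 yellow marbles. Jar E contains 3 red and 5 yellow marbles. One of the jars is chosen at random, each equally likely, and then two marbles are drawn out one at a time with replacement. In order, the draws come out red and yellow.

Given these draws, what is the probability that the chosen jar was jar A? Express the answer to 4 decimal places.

Compute the likelihood of the observed sequence for each case: P(data | jar A) = (5/6)(1/6) = 0.13889; P(data | jar B) = (7/11)(4/11) = 0.2314; P(data | jar C) = (8/12)(4/12) = 0.22222; P(data | jar D) = (2/4)(2/4) = 0.25; P(data | jar E) = (3/8)(5/8) = 0.23438.
The prior-weighted likelihoods are 1/5 · 0.13889 = 0.027778, 1/5 · 0.2314 = 0.046281, 1/5 · 0.22222 = 0.044444, 1/5 · 0.25 = 0.05, 1/5 · 0.23438 = 0.046875; with total 0.21538.
Therefore the posterior P(jar A | data) = (0.027778) / (0.21538) = 0.12897.

0.1290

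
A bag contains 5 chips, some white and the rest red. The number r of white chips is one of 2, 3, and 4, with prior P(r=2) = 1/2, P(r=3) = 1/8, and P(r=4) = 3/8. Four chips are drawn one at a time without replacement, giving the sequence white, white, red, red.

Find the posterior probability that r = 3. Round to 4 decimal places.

The likelihood of the observed sequence under each hypothesis: P(data | r = 2) = (2/5)(1/4)(3/3)(2/2) = 1/10; P(data | r = 3) = (3/5)(2/4)(2/3)(1/2) = 1/10; P(data | r = 4) = (4/5)(3/4)(1/3)(0/2) = 0.
Weighting by the prior gives 1/2 · 1/10 = 1/20, 1/8 · 1/10 = 1/80, 3/8 · 0 = 0; with total 1/16.
Therefore the posterior P(r = 3 | data) = (1/80) / (1/16) = 1/5.

0.2000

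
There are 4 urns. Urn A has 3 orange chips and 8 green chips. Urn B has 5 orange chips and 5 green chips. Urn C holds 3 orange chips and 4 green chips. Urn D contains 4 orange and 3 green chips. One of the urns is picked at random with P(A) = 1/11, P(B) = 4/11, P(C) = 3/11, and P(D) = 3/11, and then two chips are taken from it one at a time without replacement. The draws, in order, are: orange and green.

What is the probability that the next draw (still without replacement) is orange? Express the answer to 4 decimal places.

For each hypothesis, P(data | H) works out to: P(data | urn A) = (3/11)(8/10) = 0.21818; P(data | urn B) = (5/10)(5/9) = 0.27778; P(data | urn C) = (3/7)(4/6) = 0.28571; P(data | urn D) = (4/7)(3/6) = 0.28571.
Weighting by the prior gives 1/11 · 0.21818 = 0.019835, 4/11 · 0.27778 = 0.10101, 3/11 · 0.28571 = 0.077922, 3/11 · 0.28571 = 0.077922; with total 0.27669.
Dividing through by the total gives posterior P(urn A | data) = 0.071686, P(urn B | data) = 0.36507, P(urn C | data) = 0.28162, P(urn D | data) = 0.28162.
The predictive probability is P(orange next | data) = (2/9)(0.071686) + (1/2)(0.36507) + (2/5)(0.28162) + (3/5)(0.28162) = 0.48009.

0.4801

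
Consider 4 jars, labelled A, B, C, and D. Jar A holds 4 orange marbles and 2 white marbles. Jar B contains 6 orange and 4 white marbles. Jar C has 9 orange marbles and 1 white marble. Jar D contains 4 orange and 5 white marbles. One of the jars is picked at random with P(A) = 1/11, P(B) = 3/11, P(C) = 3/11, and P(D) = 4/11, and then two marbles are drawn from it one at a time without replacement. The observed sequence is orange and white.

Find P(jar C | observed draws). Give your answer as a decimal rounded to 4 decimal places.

Compute the likelihood of the observed sequence for each case: P(data | jar A) = (4/6)(2/5) = 4/15; P(data | jar B) = (6/10)(4/9) = 4/15; P(data | jar C) = (9/10)(1/9) = 1/10; P(data | jar D) = (4/9)(5/8) = 5/18.
Multiplying each by its prior: 1/11 · 4/15 = 4/165, 3/11 · 4/15 = 4/55, 3/11 · 1/10 = 3/110, 4/11 · 5/18 = 10/99; summing to 223/990.
Hence P(jar C | data) = (3/110) / (223/990) = 27/223.

0.1211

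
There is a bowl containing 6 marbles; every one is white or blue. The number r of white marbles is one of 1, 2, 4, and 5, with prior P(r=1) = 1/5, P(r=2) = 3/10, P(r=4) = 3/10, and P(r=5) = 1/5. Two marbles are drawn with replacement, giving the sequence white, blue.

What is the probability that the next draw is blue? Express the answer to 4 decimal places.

Compute the likelihood of the observed sequence for each case: P(data | r = 1) = (1/6)(5/6) = 5/36; P(data | r = 2) = (2/6)(4/6) = 2/9; P(data | r = 4) = (4/6)(2/6) = 2/9; P(data | r = 5) = (5/6)(1/6) = 5/36.
The prior-weighted likelihoods are 1/5 · 5/36 = 1/36, 3/10 · 2/9 = 1/15, 3/10 · 2/9 = 1/15, 1/5 · 5/36 = 1/36; these sum to 17/90.
Dividing through by the total gives posterior P(r = 1 | data) = 5/34, P(r = 2 | data) = 6/17, P(r = 4 | data) = 6/17, P(r = 5 | data) = 5/34.
Averaging over the posterior, P(blue next | data) = (5/6)(5/34) + (2/3)(6/17) + (1/3)(6/17) + (1/6)(5/34) = 1/2.

0.5000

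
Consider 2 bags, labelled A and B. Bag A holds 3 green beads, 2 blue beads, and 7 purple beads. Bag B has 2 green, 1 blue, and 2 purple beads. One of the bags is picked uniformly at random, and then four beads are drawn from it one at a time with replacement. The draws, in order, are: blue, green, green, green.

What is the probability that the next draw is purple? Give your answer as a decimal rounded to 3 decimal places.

0.431

For each hypothesis, P(data | H) works out to: P(data | bag A) = (2/12)(3/12)(3/12)(3/12) = 0.0026042; P(data | bag B) = (1/5)(2/5)(2/5)(2/5) = 0.0128.
Weighting by the prior gives 1/2 · 0.0026042 = 0.0013021, 1/2 · 0.0128 = 0.0064; with total 0.0077021.
Dividing through by the total gives posterior P(bag A | data) = 0.16906, P(bag B | data) = 0.83094.
So P(purple next | data) = Σ P(purple next | H) P(H | data) = (7/12)(0.16906) + (2/5)(0.83094) = 0.43099.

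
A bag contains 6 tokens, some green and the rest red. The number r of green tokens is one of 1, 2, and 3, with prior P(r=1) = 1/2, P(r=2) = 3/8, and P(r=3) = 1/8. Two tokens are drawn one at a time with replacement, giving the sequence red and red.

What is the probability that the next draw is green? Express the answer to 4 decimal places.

The likelihood of the observed sequence under each hypothesis: P(data | r = 1) = (5/6)(5/6) = 25/36; P(data | r = 2) = (4/6)(4/6) = 4/9; P(data | r = 3) = (3/6)(3/6) = 1/4.
The prior-weighted likelihoods are 1/2 · 25/36 = 25/72, 3/8 · 4/9 = 1/6, 1/8 · 1/4 = 1/32; with total 157/288.
The posterior is then P(r = 1 | data) = 100/157, P(r = 2 | data) = 48/157, P(r = 3 | data) = 9/157.
Averaging over the posterior, P(green next | data) = (1/6)(100/157) + (1/3)(48/157) + (1/2)(9/157) = 223/942.

0.2367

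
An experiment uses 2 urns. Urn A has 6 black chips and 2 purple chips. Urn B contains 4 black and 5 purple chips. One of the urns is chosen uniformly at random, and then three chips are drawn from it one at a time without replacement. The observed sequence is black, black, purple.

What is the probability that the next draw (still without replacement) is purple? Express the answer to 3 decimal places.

0.387

For each hypothesis, P(data | H) works out to: P(data | urn A) = (6/8)(5/7)(2/6) = 5/28; P(data | urn B) = (4/9)(3/8)(5/7) = 5/42.
The prior-weighted likelihoods are 1/2 · 5/28 = 5/56, 1/2 · 5/42 = 5/84; these sum to 25/168.
Dividing through by the total gives posterior P(urn A | data) = 3/5, P(urn B | data) = 2/5.
The predictive probability is P(purple next | data) = (1/5)(3/5) + (2/3)(2/5) = 29/75.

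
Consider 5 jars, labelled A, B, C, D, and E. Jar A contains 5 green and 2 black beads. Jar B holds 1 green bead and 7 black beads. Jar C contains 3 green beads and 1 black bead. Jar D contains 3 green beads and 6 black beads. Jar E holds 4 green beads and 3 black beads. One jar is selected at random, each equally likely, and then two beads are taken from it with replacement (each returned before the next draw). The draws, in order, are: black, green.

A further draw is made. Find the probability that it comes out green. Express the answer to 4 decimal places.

0.5310

The likelihood of the observed sequence under each hypothesis: P(data | jar A) = (2/7)(5/7) = 0.20408; P(data | jar B) = (7/8)(1/8) = 0.10938; P(data | jar C) = (1/4)(3/4) = 0.1875; P(data | jar D) = (6/9)(3/9) = 0.22222; P(data | jar E) = (3/7)(4/7) = 0.2449.
The prior-weighted likelihoods are 1/5 · 0.20408 = 0.040816, 1/5 · 0.10938 = 0.021875, 1/5 · 0.1875 = 0.0375, 1/5 · 0.22222 = 0.044444, 1/5 · 0.2449 = 0.04898; with total 0.19362.
Dividing through by the total gives posterior P(jar A | data) = 0.21081, P(jar B | data) = 0.11298, P(jar C | data) = 0.19368, P(jar D | data) = 0.22955, P(jar E | data) = 0.25297.
The predictive probability is P(green next | data) = (5/7)(0.21081) + (1/8)(0.11298) + (3/4)(0.19368) + (1/3)(0.22955) + (4/7)(0.25297) = 0.53104.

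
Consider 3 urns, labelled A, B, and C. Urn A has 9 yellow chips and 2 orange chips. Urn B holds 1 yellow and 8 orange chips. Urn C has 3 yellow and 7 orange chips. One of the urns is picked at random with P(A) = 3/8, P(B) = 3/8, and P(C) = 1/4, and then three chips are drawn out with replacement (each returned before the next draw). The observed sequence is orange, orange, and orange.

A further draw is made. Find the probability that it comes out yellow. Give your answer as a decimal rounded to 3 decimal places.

Under each hypothesis, the probability of the observed sequence is: P(data | urn A) = (2/11)(2/11)(2/11) = 0.0060105; P(data | urn B) = (8/9)(8/9)(8/9) = 0.70233; P(data | urn C) = (7/10)(7/10)(7/10) = 0.343.
Weighting by the prior gives 3/8 · 0.0060105 = 0.0022539, 3/8 · 0.70233 = 0.26337, 1/4 · 0.343 = 0.08575; these sum to 0.35138.
Normalising, the posterior is P(urn A | data) = 0.0064146, P(urn B | data) = 0.74955, P(urn C | data) = 0.24404.
Averaging over the posterior, P(yellow next | data) = (9/11)(0.0064146) + (1/9)(0.74955) + (3/10)(0.24404) = 0.16174.

0.162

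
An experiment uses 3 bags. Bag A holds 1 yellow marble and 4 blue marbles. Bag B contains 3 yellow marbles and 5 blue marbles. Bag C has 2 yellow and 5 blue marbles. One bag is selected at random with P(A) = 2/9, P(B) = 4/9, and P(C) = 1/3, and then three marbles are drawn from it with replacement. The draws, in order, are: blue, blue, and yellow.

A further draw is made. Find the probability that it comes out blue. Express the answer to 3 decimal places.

0.691

For each hypothesis, P(data | H) works out to: P(data | bag A) = (4/5)(4/5)(1/5) = 0.128; P(data | bag B) = (5/8)(5/8)(3/8) = 0.14648; P(data | bag C) = (5/7)(5/7)(2/7) = 0.14577.
Weighting by the prior gives 2/9 · 0.128 = 0.028444, 4/9 · 0.14648 = 0.065104, 1/3 · 0.14577 = 0.048591; summing to 0.14214.
The posterior is then P(bag A | data) = 0.20012, P(bag B | data) = 0.45803, P(bag C | data) = 0.34185.
So P(blue next | data) = Σ P(blue next | H) P(H | data) = (4/5)(0.20012) + (5/8)(0.45803) + (5/7)(0.34185) = 0.69054.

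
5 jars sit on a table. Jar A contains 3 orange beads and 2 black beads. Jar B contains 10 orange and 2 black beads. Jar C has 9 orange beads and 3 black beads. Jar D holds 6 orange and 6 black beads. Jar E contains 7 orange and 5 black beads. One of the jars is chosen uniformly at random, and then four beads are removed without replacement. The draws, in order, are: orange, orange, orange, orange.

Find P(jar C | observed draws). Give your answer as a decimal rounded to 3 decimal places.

The likelihood of the observed sequence under each hypothesis: P(data | jar A) = (3/5)(2/4)(1/3)(0/2) = 0; P(data | jar B) = (10/12)(9/11)(8/10)(7/9) = 0.42424; P(data | jar C) = (9/12)(8/11)(7/10)(6/9) = 0.25455; P(data | jar D) = (6/12)(5/11)(4/10)(3/9) = 0.030303; P(data | jar E) = (7/12)(6/11)(5/10)(4/9) = 0.070707.
The prior-weighted likelihoods are 1/5 · 0 = 0, 1/5 · 0.42424 = 0.084848, 1/5 · 0.25455 = 0.050909, 1/5 · 0.030303 = 0.0060606, 1/5 · 0.070707 = 0.014141; summing to 0.15596.
So P(jar C | data) = (0.050909) / (0.15596) = 0.32642.

0.326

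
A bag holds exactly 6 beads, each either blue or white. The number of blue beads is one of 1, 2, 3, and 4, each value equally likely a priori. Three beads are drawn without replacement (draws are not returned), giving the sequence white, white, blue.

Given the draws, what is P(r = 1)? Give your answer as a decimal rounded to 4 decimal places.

Under each hypothesis, the probability of the observed sequence is: P(data | r = 1) = (5/6)(4/5)(1/4) = 1/6; P(data | r = 2) = (4/6)(3/5)(2/4) = 1/5; P(data | r = 3) = (3/6)(2/5)(3/4) = 3/20; P(data | r = 4) = (2/6)(1/5)(4/4) = 1/15.
The prior-weighted likelihoods are 1/4 · 1/6 = 1/24, 1/4 · 1/5 = 1/20, 1/4 · 3/20 = 3/80, 1/4 · 1/15 = 1/60; summing to 7/48.
Hence P(r = 1 | data) = (1/24) / (7/48) = 2/7.

0.2857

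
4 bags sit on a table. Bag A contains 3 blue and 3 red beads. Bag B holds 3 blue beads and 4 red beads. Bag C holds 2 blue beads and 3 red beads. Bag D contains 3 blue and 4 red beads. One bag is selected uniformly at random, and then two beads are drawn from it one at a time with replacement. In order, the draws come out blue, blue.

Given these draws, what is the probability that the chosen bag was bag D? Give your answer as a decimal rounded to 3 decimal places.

For each hypothesis, P(data | H) works out to: P(data | bag A) = (3/6)(3/6) = 0.25; P(data | bag B) = (3/7)(3/7) = 0.18367; P(data | bag C) = (2/5)(2/5) = 0.16; P(data | bag D) = (3/7)(3/7) = 0.18367.
The prior-weighted likelihoods are 1/4 · 0.25 = 0.0625, 1/4 · 0.18367 = 0.045918, 1/4 · 0.16 = 0.04, 1/4 · 0.18367 = 0.045918; summing to 0.19434.
By Bayes' rule, P(bag D | data) = (0.045918) / (0.19434) = 0.23628.

0.236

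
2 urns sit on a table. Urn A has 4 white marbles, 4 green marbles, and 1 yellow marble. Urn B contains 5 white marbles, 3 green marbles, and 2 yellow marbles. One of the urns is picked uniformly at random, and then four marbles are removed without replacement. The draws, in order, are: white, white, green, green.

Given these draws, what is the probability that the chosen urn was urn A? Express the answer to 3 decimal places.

0.667

Compute the likelihood of the observed sequence for each case: P(data | urn A) = (4/9)(3/8)(4/7)(3/6) = 1/21; P(data | urn B) = (5/10)(4/9)(3/8)(2/7) = 1/42.
Multiplying each by its prior: 1/2 · 1/21 = 1/42, 1/2 · 1/42 = 1/84; these sum to 1/28.
So P(urn A | data) = (1/42) / (1/28) = 2/3.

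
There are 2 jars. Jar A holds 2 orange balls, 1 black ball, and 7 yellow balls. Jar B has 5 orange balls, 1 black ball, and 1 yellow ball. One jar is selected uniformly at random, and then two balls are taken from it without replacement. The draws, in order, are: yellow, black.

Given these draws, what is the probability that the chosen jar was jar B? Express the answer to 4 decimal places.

Under each hypothesis, the probability of the observed sequence is: P(data | jar A) = (7/10)(1/9) = 7/90; P(data | jar B) = (1/7)(1/6) = 1/42.
Multiplying each by its prior: 1/2 · 7/90 = 7/180, 1/2 · 1/42 = 1/84; summing to 16/315.
Therefore the posterior P(jar B | data) = (1/84) / (16/315) = 15/64.

0.2344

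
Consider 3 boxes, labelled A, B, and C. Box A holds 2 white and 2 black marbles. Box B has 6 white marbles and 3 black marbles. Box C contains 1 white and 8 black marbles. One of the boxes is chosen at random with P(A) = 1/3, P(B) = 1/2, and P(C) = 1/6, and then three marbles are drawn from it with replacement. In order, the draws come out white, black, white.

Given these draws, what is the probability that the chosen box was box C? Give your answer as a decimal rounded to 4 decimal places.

0.0156

Compute the likelihood of the observed sequence for each case: P(data | box A) = (2/4)(2/4)(2/4) = 0.125; P(data | box B) = (6/9)(3/9)(6/9) = 0.14815; P(data | box C) = (1/9)(8/9)(1/9) = 0.010974.
Weighting by the prior gives 1/3 · 0.125 = 0.041667, 1/2 · 0.14815 = 0.074074, 1/6 · 0.010974 = 0.001829; with total 0.11757.
Therefore the posterior P(box C | data) = (0.001829) / (0.11757) = 0.015557.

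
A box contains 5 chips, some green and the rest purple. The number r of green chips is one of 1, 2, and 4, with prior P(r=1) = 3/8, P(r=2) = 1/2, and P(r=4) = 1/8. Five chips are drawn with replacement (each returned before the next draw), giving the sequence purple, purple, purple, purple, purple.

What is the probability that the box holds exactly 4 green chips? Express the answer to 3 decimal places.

Under each hypothesis, the probability of the observed sequence is: P(data | r = 1) = (4/5)(4/5)(4/5)(4/5)(4/5) = 0.32768; P(data | r = 2) = (3/5)(3/5)(3/5)(3/5)(3/5) = 0.07776; P(data | r = 4) = (1/5)(1/5)(1/5)(1/5)(1/5) = 0.00032.
Weighting by the prior gives 3/8 · 0.32768 = 0.12288, 1/2 · 0.07776 = 0.03888, 1/8 · 0.00032 = 4e-05; these sum to 0.1618.
Therefore the posterior P(r = 4 | data) = (4e-05) / (0.1618) = 0.00024722.

0.000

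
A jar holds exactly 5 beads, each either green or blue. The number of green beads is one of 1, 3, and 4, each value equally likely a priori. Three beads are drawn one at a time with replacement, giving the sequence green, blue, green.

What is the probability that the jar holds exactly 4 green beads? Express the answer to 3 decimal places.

0.421

For each hypothesis, P(data | H) works out to: P(data | r = 1) = (1/5)(4/5)(1/5) = 4/125; P(data | r = 3) = (3/5)(2/5)(3/5) = 18/125; P(data | r = 4) = (4/5)(1/5)(4/5) = 16/125.
Multiplying each by its prior: 1/3 · 4/125 = 4/375, 1/3 · 18/125 = 6/125, 1/3 · 16/125 = 16/375; these sum to 38/375.
Hence P(r = 4 | data) = (16/375) / (38/375) = 8/19.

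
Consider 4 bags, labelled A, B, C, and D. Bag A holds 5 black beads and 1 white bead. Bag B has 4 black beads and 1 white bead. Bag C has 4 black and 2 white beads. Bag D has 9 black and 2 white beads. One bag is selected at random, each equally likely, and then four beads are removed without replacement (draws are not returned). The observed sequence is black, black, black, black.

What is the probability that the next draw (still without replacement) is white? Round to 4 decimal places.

For each hypothesis, P(data | H) works out to: P(data | bag A) = (5/6)(4/5)(3/4)(2/3) = 1/3; P(data | bag B) = (4/5)(3/4)(2/3)(1/2) = 1/5; P(data | bag C) = (4/6)(3/5)(2/4)(1/3) = 1/15; P(data | bag D) = (9/11)(8/10)(7/9)(6/8) = 21/55.
The prior-weighted likelihoods are 1/4 · 1/3 = 1/12, 1/4 · 1/5 = 1/20, 1/4 · 1/15 = 1/60, 1/4 · 21/55 = 21/220; with total 27/110.
Dividing through by the total gives posterior P(bag A | data) = 55/162, P(bag B | data) = 11/54, P(bag C | data) = 11/162, P(bag D | data) = 7/18.
So P(white next | data) = Σ P(white next | H) P(H | data) = (1/2)(55/162) + (1)(11/54) + (1)(11/162) + (2/7)(7/18) = 179/324.

0.5525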